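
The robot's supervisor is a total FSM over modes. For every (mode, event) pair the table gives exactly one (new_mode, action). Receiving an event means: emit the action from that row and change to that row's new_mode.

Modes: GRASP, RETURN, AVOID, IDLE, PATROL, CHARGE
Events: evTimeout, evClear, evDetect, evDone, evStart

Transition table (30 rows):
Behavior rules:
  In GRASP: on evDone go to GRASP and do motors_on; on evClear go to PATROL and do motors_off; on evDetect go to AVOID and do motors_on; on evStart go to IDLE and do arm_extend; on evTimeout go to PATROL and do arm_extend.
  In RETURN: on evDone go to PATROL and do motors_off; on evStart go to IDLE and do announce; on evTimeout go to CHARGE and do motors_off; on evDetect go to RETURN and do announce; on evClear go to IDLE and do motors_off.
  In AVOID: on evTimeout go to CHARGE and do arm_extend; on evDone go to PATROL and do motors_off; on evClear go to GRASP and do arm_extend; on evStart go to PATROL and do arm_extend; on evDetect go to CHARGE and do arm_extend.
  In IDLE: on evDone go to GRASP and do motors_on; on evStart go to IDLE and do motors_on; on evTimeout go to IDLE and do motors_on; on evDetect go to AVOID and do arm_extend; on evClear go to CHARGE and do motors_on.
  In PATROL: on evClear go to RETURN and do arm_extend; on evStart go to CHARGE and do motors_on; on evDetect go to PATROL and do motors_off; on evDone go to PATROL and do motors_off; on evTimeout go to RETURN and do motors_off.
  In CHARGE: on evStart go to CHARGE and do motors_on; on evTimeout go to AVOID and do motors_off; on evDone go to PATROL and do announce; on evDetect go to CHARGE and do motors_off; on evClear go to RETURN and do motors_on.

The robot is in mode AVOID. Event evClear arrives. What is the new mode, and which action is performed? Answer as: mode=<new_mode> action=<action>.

current mode = AVOID; filter table to that mode:
  (AVOID, evTimeout) → (CHARGE, arm_extend)
  (AVOID, evDone) → (PATROL, motors_off)
  (AVOID, evClear) → (GRASP, arm_extend)  ← event matches
  (AVOID, evStart) → (PATROL, arm_extend)
  (AVOID, evDetect) → (CHARGE, arm_extend)
event = evClear selects (GRASP, arm_extend)

mode=GRASP action=arm_extend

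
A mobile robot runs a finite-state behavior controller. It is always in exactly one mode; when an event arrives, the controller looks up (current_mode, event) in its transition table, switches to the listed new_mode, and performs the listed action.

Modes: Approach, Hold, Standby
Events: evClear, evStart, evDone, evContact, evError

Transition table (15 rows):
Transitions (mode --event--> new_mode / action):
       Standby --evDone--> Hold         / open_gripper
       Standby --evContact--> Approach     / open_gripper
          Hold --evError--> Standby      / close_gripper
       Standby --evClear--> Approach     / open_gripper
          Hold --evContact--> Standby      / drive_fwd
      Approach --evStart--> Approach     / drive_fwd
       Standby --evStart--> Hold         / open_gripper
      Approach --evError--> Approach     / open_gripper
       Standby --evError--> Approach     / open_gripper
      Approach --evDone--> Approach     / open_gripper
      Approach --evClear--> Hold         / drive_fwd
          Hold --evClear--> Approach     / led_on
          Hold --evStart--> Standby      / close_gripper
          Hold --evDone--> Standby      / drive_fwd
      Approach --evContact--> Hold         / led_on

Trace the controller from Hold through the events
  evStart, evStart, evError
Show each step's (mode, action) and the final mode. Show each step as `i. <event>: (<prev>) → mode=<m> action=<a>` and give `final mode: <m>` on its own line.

1. evStart: (Hold) → mode=Standby action=close_gripper
2. evStart: (Standby) → mode=Hold action=open_gripper
3. evError: (Hold) → mode=Standby action=close_gripper

final mode: Standby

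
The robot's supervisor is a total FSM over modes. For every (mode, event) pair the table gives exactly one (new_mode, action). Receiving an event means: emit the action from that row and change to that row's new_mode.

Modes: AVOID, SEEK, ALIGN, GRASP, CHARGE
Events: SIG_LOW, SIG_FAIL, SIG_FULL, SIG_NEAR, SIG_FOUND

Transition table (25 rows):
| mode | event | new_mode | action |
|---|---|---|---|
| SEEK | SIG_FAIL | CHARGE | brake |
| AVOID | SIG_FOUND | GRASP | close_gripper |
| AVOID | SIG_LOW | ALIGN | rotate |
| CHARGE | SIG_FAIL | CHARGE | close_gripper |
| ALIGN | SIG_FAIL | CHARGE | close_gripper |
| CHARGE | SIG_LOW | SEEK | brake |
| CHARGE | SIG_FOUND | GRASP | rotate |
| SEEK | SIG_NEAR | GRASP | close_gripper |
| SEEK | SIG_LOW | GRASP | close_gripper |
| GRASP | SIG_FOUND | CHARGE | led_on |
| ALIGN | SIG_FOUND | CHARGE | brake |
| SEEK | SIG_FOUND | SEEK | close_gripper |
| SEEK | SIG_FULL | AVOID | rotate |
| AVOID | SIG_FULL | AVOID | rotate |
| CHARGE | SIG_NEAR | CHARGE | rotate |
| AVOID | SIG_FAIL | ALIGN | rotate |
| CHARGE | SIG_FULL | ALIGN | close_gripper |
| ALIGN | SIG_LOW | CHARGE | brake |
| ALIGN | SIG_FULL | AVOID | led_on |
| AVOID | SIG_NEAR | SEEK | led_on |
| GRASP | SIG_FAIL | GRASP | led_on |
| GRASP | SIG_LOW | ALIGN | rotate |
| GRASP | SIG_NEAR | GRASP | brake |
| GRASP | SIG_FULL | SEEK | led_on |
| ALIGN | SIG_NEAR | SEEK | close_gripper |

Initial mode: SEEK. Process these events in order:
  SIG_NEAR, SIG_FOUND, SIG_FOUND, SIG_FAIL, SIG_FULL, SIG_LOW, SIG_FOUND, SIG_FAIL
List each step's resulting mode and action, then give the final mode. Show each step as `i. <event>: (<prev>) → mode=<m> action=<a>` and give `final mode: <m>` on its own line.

final mode: CHARGE

1. SIG_NEAR: (SEEK) → mode=GRASP action=close_gripper
2. SIG_FOUND: (GRASP) → mode=CHARGE action=led_on
3. SIG_FOUND: (CHARGE) → mode=GRASP action=rotate
4. SIG_FAIL: (GRASP) → mode=GRASP action=led_on
5. SIG_FULL: (GRASP) → mode=SEEK action=led_on
6. SIG_LOW: (SEEK) → mode=GRASP action=close_gripper
7. SIG_FOUND: (GRASP) → mode=CHARGE action=led_on
8. SIG_FAIL: (CHARGE) → mode=CHARGE action=close_gripper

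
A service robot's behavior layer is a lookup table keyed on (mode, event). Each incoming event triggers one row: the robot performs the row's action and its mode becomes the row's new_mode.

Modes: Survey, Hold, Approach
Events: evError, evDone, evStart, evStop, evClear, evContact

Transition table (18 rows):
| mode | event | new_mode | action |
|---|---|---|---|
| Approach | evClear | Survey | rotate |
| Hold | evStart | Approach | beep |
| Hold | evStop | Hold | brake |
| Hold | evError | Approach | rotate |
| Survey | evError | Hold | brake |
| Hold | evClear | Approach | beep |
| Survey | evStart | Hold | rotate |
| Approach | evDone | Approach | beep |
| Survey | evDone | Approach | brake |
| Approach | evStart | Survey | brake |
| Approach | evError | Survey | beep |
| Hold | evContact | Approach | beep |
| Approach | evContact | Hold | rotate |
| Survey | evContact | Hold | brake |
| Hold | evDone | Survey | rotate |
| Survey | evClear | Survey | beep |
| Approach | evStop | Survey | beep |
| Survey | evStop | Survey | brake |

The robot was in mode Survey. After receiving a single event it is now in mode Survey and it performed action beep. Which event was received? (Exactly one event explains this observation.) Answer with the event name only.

evClear

try evError: (Survey, evError) → (Hold, brake)
try evDone: (Survey, evDone) → (Approach, brake)
try evStart: (Survey, evStart) → (Hold, rotate)
try evStop: (Survey, evStop) → (Survey, brake)
try evClear: (Survey, evClear) → (Survey, beep)  ← matches
try evContact: (Survey, evContact) → (Hold, brake)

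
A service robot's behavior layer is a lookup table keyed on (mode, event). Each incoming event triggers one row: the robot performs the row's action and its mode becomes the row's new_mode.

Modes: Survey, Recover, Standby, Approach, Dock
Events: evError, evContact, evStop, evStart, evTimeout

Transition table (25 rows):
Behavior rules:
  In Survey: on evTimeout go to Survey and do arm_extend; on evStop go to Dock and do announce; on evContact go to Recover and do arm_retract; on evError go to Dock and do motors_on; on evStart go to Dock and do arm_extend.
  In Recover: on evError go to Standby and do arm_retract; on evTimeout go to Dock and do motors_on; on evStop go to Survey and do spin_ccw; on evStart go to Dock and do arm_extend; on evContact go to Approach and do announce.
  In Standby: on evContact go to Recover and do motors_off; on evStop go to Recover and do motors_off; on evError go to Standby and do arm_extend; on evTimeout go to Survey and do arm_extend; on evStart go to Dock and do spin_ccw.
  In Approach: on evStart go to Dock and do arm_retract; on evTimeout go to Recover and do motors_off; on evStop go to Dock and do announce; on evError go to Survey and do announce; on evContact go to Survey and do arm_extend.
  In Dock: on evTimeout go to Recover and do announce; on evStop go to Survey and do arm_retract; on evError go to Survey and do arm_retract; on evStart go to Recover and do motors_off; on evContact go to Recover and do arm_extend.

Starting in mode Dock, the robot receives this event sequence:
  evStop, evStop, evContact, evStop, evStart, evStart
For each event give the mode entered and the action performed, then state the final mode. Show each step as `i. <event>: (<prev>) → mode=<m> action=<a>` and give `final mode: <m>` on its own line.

final mode: Recover

1. evStop: (Dock) → mode=Survey action=arm_retract
2. evStop: (Survey) → mode=Dock action=announce
3. evContact: (Dock) → mode=Recover action=arm_extend
4. evStop: (Recover) → mode=Survey action=spin_ccw
5. evStart: (Survey) → mode=Dock action=arm_extend
6. evStart: (Dock) → mode=Recover action=motors_off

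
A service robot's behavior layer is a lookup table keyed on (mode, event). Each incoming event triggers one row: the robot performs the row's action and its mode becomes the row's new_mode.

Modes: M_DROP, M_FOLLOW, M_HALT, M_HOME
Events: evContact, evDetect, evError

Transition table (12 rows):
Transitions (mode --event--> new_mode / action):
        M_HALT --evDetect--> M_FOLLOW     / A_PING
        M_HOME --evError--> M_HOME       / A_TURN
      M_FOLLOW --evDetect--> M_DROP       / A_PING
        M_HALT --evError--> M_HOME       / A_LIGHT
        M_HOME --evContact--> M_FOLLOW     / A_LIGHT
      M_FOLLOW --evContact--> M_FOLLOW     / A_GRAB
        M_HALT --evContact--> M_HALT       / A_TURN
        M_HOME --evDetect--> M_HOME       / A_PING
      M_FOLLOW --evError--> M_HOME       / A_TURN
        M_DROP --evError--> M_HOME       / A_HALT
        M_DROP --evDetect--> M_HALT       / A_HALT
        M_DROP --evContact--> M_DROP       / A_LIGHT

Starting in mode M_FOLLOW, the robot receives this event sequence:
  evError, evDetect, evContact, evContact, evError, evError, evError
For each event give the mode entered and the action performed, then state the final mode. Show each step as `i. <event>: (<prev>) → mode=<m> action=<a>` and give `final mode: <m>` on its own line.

final mode: M_HOME

1. evError: (M_FOLLOW) → mode=M_HOME action=A_TURN
2. evDetect: (M_HOME) → mode=M_HOME action=A_PING
3. evContact: (M_HOME) → mode=M_FOLLOW action=A_LIGHT
4. evContact: (M_FOLLOW) → mode=M_FOLLOW action=A_GRAB
5. evError: (M_FOLLOW) → mode=M_HOME action=A_TURN
6. evError: (M_HOME) → mode=M_HOME action=A_TURN
7. evError: (M_HOME) → mode=M_HOME action=A_TURN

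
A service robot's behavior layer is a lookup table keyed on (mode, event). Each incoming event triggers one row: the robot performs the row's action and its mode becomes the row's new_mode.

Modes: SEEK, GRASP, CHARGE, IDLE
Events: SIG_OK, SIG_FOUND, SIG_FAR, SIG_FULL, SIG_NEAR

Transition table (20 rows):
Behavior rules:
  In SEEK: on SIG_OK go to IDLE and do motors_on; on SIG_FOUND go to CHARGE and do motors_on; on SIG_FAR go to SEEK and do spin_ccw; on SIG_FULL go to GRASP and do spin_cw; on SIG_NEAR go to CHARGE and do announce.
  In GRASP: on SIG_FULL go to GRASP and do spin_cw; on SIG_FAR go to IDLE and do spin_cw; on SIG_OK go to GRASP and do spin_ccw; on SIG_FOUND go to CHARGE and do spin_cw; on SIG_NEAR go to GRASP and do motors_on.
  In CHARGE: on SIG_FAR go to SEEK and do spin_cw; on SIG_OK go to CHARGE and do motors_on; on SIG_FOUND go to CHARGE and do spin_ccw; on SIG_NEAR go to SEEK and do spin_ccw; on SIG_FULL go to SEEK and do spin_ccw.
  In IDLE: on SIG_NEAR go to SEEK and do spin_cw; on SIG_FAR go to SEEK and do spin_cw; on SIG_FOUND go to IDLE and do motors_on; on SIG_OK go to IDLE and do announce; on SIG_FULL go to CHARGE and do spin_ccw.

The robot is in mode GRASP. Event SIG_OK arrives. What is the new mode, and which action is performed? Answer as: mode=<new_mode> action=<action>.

current mode = GRASP; filter table to that mode:
  (GRASP, SIG_FULL) → (GRASP, spin_cw)
  (GRASP, SIG_FAR) → (IDLE, spin_cw)
  (GRASP, SIG_OK) → (GRASP, spin_ccw)  ← event matches
  (GRASP, SIG_FOUND) → (CHARGE, spin_cw)
  (GRASP, SIG_NEAR) → (GRASP, motors_on)
event = SIG_OK selects (GRASP, spin_ccw)

mode=GRASP action=spin_ccw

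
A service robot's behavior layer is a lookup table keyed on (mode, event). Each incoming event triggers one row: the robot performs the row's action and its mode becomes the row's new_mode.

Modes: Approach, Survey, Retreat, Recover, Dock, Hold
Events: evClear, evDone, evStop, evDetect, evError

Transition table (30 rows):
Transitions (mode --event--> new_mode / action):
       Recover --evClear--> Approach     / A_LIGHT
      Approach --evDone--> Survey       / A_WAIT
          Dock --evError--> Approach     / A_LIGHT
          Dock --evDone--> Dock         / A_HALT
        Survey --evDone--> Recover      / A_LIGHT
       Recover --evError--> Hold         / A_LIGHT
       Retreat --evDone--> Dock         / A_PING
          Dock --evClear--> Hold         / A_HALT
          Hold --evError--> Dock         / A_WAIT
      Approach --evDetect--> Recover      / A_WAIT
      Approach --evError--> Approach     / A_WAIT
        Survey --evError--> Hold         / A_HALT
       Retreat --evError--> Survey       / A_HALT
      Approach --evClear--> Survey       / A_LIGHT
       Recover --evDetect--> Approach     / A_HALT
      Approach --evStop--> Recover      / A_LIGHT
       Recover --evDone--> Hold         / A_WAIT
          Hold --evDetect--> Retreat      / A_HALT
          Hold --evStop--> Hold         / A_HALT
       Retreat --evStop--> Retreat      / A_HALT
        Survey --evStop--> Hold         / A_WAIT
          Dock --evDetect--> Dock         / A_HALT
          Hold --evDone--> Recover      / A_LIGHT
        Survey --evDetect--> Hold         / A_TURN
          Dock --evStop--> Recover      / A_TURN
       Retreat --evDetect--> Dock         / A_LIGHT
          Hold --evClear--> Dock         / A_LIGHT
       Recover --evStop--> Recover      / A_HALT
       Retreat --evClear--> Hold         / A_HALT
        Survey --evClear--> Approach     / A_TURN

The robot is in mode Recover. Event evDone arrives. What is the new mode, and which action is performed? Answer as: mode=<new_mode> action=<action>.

mode=Hold action=A_WAIT

current mode = Recover; filter table to that mode:
  (Recover, evClear) → (Approach, A_LIGHT)
  (Recover, evError) → (Hold, A_LIGHT)
  (Recover, evDetect) → (Approach, A_HALT)
  (Recover, evDone) → (Hold, A_WAIT)  ← event matches
  (Recover, evStop) → (Recover, A_HALT)
event = evDone selects (Hold, A_WAIT)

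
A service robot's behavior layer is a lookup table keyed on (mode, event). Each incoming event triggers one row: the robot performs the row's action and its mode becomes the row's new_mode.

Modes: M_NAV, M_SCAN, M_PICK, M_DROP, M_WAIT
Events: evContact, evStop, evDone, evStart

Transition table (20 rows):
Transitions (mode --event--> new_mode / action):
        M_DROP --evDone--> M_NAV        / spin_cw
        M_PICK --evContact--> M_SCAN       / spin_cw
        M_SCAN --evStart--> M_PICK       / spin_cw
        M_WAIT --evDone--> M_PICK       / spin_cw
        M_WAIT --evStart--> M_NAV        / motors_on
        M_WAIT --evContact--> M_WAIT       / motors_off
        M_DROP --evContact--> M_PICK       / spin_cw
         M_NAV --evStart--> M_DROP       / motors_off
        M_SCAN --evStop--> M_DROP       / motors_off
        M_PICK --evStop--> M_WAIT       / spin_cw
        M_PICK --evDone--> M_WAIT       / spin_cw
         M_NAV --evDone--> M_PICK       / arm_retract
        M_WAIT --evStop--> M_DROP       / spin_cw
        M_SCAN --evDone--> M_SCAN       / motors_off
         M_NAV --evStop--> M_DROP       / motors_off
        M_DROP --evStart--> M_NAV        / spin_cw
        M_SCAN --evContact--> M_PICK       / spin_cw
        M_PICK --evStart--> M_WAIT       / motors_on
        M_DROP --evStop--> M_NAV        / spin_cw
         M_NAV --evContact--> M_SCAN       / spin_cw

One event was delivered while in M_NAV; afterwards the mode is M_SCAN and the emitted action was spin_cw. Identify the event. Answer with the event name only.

evContact

try evContact: (M_NAV, evContact) → (M_SCAN, spin_cw)  ← matches
try evStop: (M_NAV, evStop) → (M_DROP, motors_off)
try evDone: (M_NAV, evDone) → (M_PICK, arm_retract)
try evStart: (M_NAV, evStart) → (M_DROP, motors_off)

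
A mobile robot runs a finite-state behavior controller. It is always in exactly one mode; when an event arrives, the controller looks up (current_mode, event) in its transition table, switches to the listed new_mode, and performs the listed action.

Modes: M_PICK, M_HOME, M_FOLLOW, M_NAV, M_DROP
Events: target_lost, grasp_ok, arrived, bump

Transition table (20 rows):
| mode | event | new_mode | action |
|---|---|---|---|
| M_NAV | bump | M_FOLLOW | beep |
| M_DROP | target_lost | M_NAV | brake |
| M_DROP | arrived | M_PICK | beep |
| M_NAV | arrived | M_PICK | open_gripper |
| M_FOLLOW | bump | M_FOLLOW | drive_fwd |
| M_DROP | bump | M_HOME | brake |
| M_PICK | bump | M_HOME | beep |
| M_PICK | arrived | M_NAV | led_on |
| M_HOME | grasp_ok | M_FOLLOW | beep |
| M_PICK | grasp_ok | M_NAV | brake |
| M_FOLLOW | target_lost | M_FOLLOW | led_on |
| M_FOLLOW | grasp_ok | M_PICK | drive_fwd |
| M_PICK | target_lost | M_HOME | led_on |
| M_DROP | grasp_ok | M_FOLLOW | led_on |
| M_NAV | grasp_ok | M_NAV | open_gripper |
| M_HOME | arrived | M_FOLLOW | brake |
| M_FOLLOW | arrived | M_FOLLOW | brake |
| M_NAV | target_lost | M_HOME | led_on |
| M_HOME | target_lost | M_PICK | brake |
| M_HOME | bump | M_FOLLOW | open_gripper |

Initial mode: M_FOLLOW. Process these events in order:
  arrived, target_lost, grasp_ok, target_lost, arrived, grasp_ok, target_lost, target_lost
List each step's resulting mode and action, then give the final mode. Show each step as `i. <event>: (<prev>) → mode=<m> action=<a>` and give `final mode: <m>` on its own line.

1. arrived: (M_FOLLOW) → mode=M_FOLLOW action=brake
2. target_lost: (M_FOLLOW) → mode=M_FOLLOW action=led_on
3. grasp_ok: (M_FOLLOW) → mode=M_PICK action=drive_fwd
4. target_lost: (M_PICK) → mode=M_HOME action=led_on
5. arrived: (M_HOME) → mode=M_FOLLOW action=brake
6. grasp_ok: (M_FOLLOW) → mode=M_PICK action=drive_fwd
7. target_lost: (M_PICK) → mode=M_HOME action=led_on
8. target_lost: (M_HOME) → mode=M_PICK action=brake

final mode: M_PICK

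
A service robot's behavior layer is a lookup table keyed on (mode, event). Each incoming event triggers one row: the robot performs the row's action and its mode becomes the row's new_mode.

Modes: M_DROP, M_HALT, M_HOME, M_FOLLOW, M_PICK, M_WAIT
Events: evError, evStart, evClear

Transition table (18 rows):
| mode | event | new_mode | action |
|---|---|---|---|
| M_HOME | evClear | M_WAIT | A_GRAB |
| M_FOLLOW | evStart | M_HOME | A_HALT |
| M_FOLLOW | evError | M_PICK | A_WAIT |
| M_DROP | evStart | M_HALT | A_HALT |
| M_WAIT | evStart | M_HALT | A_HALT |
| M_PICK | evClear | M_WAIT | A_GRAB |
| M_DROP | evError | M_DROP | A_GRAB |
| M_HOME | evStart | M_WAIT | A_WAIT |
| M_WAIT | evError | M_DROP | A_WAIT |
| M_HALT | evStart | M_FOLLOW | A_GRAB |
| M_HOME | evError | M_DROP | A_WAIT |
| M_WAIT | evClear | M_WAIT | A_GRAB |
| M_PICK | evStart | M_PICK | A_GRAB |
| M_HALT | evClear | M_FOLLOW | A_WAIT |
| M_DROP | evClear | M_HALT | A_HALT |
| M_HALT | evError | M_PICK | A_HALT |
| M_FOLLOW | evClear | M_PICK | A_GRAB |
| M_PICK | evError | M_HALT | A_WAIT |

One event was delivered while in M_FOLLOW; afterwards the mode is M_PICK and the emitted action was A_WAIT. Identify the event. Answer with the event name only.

evError

try evError: (M_FOLLOW, evError) → (M_PICK, A_WAIT)  ← matches
try evStart: (M_FOLLOW, evStart) → (M_HOME, A_HALT)
try evClear: (M_FOLLOW, evClear) → (M_PICK, A_GRAB)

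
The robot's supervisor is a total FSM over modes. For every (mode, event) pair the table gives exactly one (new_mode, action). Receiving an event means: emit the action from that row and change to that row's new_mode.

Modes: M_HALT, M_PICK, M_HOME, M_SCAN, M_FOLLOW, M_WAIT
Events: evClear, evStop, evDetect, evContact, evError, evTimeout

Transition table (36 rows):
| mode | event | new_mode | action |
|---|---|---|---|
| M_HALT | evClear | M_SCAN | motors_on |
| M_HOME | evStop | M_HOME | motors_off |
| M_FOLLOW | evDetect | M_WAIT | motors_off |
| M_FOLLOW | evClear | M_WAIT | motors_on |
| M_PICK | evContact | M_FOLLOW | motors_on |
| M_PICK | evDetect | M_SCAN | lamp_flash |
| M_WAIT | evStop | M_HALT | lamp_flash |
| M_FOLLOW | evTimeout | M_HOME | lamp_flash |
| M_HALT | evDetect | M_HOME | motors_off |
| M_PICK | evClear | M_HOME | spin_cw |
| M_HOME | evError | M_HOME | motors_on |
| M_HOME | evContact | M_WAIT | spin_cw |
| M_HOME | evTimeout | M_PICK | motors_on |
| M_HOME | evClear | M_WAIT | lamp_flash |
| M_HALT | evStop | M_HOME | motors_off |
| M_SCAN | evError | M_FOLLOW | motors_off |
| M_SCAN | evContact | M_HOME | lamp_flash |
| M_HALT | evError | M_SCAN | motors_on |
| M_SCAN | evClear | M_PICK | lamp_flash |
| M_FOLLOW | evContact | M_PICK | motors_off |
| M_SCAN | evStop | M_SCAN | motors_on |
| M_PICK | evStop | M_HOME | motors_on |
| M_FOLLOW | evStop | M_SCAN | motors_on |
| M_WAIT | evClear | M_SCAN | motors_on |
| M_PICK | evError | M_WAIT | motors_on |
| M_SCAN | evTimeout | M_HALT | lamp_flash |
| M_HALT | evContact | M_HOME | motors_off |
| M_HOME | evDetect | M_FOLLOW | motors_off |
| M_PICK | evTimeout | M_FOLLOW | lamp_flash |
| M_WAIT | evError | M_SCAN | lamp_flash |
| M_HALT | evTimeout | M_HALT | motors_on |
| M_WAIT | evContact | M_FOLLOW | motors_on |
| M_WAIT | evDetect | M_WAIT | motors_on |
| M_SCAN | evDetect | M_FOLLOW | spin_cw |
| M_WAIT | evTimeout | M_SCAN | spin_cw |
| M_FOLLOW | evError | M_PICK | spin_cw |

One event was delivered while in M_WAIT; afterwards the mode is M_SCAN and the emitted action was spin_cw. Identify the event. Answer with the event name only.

try evClear: (M_WAIT, evClear) → (M_SCAN, motors_on)
try evStop: (M_WAIT, evStop) → (M_HALT, lamp_flash)
try evDetect: (M_WAIT, evDetect) → (M_WAIT, motors_on)
try evContact: (M_WAIT, evContact) → (M_FOLLOW, motors_on)
try evError: (M_WAIT, evError) → (M_SCAN, lamp_flash)
try evTimeout: (M_WAIT, evTimeout) → (M_SCAN, spin_cw)  ← matches

evTimeout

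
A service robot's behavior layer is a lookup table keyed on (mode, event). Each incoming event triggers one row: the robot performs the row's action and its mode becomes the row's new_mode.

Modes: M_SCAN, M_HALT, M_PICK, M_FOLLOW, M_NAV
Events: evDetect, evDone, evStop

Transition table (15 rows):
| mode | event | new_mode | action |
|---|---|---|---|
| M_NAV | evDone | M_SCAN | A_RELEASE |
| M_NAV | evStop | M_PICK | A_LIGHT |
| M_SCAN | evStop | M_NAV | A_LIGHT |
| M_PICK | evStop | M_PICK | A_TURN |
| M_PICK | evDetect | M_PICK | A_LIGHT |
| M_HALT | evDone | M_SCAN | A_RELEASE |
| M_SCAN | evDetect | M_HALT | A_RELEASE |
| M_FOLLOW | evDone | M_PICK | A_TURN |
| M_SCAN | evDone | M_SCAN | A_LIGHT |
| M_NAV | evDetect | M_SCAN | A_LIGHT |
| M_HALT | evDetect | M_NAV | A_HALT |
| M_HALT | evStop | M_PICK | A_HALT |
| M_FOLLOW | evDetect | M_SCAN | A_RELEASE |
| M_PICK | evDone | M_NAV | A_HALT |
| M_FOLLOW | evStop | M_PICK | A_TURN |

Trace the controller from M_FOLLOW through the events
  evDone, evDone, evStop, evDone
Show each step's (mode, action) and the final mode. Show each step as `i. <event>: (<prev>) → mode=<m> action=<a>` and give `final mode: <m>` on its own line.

1. evDone: (M_FOLLOW) → mode=M_PICK action=A_TURN
2. evDone: (M_PICK) → mode=M_NAV action=A_HALT
3. evStop: (M_NAV) → mode=M_PICK action=A_LIGHT
4. evDone: (M_PICK) → mode=M_NAV action=A_HALT

final mode: M_NAV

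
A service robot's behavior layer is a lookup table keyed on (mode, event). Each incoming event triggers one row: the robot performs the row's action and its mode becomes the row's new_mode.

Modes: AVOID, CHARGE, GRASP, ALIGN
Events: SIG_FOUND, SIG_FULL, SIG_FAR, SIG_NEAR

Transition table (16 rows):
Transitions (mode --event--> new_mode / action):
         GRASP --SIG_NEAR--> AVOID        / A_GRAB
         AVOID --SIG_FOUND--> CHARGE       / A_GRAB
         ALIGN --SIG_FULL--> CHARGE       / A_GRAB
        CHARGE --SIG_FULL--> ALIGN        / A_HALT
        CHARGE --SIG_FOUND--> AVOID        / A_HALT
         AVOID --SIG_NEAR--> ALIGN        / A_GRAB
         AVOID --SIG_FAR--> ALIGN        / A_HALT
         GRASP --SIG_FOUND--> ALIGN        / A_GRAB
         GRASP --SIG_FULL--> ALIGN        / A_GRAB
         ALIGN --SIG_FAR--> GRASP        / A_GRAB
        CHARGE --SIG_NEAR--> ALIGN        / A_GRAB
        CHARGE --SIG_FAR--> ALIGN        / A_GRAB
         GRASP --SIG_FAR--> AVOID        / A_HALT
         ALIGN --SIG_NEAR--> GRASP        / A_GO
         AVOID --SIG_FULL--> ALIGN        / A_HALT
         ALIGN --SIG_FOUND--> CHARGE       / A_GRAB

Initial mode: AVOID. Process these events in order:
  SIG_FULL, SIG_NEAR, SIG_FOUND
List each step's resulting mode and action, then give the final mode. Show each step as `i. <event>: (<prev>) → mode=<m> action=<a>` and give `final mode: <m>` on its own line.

1. SIG_FULL: (AVOID) → mode=ALIGN action=A_HALT
2. SIG_NEAR: (ALIGN) → mode=GRASP action=A_GO
3. SIG_FOUND: (GRASP) → mode=ALIGN action=A_GRAB

final mode: ALIGN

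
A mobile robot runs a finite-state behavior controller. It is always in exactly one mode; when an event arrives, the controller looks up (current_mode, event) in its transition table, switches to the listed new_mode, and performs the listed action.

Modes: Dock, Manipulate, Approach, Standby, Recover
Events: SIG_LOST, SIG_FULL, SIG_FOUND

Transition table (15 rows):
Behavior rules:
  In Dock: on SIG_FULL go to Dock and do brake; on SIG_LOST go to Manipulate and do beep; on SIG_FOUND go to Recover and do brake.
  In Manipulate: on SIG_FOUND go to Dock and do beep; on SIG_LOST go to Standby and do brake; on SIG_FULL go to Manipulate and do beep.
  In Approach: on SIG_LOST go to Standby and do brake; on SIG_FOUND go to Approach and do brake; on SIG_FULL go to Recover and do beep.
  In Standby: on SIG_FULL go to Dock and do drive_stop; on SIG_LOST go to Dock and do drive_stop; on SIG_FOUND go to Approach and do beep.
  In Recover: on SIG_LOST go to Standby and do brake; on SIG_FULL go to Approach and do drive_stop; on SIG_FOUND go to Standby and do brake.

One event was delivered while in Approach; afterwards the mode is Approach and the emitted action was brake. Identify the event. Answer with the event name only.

SIG_FOUND

try SIG_LOST: (Approach, SIG_LOST) → (Standby, brake)
try SIG_FULL: (Approach, SIG_FULL) → (Recover, beep)
try SIG_FOUND: (Approach, SIG_FOUND) → (Approach, brake)  ← matches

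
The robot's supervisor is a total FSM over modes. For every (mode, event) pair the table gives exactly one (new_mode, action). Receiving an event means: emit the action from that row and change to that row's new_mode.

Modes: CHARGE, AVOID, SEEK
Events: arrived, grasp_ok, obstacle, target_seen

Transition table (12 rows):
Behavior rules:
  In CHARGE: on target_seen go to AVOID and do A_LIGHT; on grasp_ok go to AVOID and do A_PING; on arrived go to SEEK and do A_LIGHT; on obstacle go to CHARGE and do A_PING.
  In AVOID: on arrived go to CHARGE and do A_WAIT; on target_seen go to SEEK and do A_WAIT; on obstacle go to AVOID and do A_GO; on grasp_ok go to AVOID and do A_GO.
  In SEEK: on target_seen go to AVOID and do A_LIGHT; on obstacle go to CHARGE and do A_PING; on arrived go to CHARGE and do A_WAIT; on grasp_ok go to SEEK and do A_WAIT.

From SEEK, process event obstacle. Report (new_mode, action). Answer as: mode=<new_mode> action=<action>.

current mode = SEEK; filter table to that mode:
  (SEEK, target_seen) → (AVOID, A_LIGHT)
  (SEEK, obstacle) → (CHARGE, A_PING)  ← event matches
  (SEEK, arrived) → (CHARGE, A_WAIT)
  (SEEK, grasp_ok) → (SEEK, A_WAIT)
event = obstacle selects (CHARGE, A_PING)

mode=CHARGE action=A_PING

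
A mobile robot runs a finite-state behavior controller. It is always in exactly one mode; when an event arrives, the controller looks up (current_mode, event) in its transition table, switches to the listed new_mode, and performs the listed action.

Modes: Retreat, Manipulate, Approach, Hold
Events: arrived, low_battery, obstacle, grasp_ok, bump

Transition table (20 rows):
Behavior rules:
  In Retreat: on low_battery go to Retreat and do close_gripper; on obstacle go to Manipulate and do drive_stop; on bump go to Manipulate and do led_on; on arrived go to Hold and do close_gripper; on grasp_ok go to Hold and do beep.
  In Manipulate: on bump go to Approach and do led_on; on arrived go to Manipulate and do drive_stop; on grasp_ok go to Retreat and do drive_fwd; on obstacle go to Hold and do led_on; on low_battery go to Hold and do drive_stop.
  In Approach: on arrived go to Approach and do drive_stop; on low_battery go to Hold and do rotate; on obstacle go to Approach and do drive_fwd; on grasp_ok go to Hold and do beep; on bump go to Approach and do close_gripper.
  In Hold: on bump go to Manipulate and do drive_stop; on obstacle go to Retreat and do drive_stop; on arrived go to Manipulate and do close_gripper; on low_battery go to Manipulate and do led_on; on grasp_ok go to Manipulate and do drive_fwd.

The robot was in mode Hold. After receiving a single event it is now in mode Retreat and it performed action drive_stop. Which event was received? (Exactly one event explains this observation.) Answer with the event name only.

try arrived: (Hold, arrived) → (Manipulate, close_gripper)
try low_battery: (Hold, low_battery) → (Manipulate, led_on)
try obstacle: (Hold, obstacle) → (Retreat, drive_stop)  ← matches
try grasp_ok: (Hold, grasp_ok) → (Manipulate, drive_fwd)
try bump: (Hold, bump) → (Manipulate, drive_stop)

obstacle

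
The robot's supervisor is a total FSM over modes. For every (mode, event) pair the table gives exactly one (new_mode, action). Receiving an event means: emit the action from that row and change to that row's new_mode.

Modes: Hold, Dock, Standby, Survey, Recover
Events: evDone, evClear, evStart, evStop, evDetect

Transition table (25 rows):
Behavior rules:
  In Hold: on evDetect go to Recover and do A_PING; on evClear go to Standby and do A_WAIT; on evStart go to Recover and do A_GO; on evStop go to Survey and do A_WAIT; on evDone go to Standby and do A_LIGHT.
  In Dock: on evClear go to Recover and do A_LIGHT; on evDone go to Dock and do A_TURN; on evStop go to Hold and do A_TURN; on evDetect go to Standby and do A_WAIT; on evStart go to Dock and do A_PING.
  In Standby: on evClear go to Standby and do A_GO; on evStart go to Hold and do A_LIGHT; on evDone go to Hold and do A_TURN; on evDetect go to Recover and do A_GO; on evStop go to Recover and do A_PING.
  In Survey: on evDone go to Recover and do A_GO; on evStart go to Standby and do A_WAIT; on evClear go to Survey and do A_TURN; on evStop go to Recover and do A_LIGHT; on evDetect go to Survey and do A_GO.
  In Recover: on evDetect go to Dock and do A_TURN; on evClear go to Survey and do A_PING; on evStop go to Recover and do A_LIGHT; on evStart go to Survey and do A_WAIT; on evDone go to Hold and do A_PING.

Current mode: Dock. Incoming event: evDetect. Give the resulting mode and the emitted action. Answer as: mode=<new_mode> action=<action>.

current mode = Dock; filter table to that mode:
  (Dock, evClear) → (Recover, A_LIGHT)
  (Dock, evDone) → (Dock, A_TURN)
  (Dock, evStop) → (Hold, A_TURN)
  (Dock, evDetect) → (Standby, A_WAIT)  ← event matches
  (Dock, evStart) → (Dock, A_PING)
event = evDetect selects (Standby, A_WAIT)

mode=Standby action=A_WAIT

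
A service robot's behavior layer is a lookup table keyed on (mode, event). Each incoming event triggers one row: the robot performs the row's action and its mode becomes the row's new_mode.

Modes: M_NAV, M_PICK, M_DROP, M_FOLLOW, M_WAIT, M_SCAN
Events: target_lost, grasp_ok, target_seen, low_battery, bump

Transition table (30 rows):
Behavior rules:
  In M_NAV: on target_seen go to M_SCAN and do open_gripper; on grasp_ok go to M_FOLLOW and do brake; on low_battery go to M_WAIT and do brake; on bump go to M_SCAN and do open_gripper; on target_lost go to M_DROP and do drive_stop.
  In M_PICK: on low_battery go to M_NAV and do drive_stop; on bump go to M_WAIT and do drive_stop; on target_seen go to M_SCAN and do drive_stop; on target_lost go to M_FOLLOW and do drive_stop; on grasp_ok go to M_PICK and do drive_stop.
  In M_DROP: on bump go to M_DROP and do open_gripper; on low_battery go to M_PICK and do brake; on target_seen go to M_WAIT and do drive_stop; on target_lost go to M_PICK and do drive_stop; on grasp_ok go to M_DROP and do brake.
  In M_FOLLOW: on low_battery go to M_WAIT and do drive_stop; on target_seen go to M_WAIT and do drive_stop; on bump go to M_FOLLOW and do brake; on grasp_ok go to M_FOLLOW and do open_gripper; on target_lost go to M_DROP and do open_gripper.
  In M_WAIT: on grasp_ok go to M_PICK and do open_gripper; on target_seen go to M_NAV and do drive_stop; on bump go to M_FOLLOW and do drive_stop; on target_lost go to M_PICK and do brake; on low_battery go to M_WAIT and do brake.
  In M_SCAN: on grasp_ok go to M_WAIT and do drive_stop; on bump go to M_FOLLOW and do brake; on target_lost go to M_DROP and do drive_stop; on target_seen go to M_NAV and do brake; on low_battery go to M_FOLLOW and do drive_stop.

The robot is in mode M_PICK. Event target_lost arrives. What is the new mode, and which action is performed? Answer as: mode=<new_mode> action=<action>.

current mode = M_PICK; filter table to that mode:
  (M_PICK, low_battery) → (M_NAV, drive_stop)
  (M_PICK, bump) → (M_WAIT, drive_stop)
  (M_PICK, target_seen) → (M_SCAN, drive_stop)
  (M_PICK, target_lost) → (M_FOLLOW, drive_stop)  ← event matches
  (M_PICK, grasp_ok) → (M_PICK, drive_stop)
event = target_lost selects (M_FOLLOW, drive_stop)

mode=M_FOLLOW action=drive_stop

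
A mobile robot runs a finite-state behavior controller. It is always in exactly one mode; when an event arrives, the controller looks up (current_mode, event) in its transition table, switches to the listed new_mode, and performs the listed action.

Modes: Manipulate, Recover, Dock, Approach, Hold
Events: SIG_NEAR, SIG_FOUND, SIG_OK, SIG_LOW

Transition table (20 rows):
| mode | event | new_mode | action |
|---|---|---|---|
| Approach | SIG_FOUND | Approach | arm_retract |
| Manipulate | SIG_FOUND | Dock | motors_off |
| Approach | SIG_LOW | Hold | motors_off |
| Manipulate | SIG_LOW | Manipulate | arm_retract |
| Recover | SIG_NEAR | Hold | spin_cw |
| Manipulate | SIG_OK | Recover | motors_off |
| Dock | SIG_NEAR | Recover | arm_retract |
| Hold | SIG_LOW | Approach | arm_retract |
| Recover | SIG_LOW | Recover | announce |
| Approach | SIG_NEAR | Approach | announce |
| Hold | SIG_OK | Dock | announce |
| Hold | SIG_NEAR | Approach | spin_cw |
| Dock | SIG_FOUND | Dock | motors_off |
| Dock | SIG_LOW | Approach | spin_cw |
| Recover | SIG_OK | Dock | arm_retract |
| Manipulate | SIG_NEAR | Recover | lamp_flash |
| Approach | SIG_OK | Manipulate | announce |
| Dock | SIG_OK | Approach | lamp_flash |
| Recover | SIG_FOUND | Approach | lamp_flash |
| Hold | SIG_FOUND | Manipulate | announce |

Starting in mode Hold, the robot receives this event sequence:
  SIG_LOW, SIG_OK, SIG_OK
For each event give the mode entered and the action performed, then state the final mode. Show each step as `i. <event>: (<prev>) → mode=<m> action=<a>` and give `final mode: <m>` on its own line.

1. SIG_LOW: (Hold) → mode=Approach action=arm_retract
2. SIG_OK: (Approach) → mode=Manipulate action=announce
3. SIG_OK: (Manipulate) → mode=Recover action=motors_off

final mode: Recover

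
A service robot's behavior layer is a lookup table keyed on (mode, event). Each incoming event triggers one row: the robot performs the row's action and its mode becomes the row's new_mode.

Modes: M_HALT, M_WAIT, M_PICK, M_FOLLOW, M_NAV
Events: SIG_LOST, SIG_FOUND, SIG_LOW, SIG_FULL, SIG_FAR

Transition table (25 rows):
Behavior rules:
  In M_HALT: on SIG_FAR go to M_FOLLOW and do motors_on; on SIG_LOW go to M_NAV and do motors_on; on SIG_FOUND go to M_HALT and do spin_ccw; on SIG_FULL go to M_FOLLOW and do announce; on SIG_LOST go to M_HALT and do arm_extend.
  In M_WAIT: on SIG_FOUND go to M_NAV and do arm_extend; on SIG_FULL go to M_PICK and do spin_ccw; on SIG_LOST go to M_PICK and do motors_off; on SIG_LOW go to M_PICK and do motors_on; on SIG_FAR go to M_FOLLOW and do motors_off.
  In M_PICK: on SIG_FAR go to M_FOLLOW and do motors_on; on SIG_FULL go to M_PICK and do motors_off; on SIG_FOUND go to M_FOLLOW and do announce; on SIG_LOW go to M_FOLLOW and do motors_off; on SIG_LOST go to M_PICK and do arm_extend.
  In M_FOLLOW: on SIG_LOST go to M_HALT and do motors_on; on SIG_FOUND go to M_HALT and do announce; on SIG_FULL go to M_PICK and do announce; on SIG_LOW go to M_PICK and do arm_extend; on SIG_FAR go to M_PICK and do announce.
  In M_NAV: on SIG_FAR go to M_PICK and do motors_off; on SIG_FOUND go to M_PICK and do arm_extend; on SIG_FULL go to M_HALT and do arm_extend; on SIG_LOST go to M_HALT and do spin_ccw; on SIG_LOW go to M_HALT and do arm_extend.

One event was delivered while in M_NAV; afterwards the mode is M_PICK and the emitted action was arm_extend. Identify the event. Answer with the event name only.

SIG_FOUND

try SIG_LOST: (M_NAV, SIG_LOST) → (M_HALT, spin_ccw)
try SIG_FOUND: (M_NAV, SIG_FOUND) → (M_PICK, arm_extend)  ← matches
try SIG_LOW: (M_NAV, SIG_LOW) → (M_HALT, arm_extend)
try SIG_FULL: (M_NAV, SIG_FULL) → (M_HALT, arm_extend)
try SIG_FAR: (M_NAV, SIG_FAR) → (M_PICK, motors_off)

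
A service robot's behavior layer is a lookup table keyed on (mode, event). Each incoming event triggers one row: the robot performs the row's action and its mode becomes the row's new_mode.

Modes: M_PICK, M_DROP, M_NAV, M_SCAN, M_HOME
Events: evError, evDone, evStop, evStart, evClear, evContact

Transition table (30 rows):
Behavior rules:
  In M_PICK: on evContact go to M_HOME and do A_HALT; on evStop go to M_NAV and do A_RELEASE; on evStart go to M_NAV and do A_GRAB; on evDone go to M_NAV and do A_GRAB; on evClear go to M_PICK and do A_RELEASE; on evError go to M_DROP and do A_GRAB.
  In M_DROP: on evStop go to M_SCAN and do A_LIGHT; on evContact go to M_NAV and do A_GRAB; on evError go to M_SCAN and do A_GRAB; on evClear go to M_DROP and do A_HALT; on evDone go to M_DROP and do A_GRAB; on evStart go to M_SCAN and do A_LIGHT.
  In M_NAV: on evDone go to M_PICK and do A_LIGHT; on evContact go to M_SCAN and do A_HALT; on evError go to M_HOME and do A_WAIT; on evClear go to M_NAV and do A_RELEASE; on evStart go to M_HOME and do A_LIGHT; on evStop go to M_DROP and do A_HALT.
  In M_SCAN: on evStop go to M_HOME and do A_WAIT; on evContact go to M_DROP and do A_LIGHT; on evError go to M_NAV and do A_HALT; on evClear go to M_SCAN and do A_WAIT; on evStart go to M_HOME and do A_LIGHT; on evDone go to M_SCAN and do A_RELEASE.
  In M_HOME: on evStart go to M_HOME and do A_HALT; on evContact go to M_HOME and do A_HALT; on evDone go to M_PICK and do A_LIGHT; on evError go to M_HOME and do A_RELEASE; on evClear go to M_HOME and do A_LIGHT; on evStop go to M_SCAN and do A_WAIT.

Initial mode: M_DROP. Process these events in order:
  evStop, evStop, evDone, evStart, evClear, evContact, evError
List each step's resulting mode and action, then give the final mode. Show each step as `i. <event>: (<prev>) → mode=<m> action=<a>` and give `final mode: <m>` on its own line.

1. evStop: (M_DROP) → mode=M_SCAN action=A_LIGHT
2. evStop: (M_SCAN) → mode=M_HOME action=A_WAIT
3. evDone: (M_HOME) → mode=M_PICK action=A_LIGHT
4. evStart: (M_PICK) → mode=M_NAV action=A_GRAB
5. evClear: (M_NAV) → mode=M_NAV action=A_RELEASE
6. evContact: (M_NAV) → mode=M_SCAN action=A_HALT
7. evError: (M_SCAN) → mode=M_NAV action=A_HALT

final mode: M_NAV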